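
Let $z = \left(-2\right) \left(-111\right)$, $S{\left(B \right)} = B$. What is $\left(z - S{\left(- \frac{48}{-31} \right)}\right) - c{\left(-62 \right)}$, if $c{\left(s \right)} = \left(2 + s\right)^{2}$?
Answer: $- \frac{104766}{31} \approx -3379.5$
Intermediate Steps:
$z = 222$
$\left(z - S{\left(- \frac{48}{-31} \right)}\right) - c{\left(-62 \right)} = \left(222 - - \frac{48}{-31}\right) - \left(2 - 62\right)^{2} = \left(222 - \left(-48\right) \left(- \frac{1}{31}\right)\right) - \left(-60\right)^{2} = \left(222 - \frac{48}{31}\right) - 3600 = \frac{6834}{31} - 3600 = - \frac{104766}{31}$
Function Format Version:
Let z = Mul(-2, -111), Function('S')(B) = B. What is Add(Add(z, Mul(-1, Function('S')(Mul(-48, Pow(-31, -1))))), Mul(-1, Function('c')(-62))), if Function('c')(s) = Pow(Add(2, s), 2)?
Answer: Rational(-104766, 31) ≈ -3379.5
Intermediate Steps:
z = 222
Add(Add(z, Mul(-1, Function('S')(Mul(-48, Pow(-31, -1))))), Mul(-1, Function('c')(-62))) = Add(Add(222, Mul(-1, Mul(-48, Pow(-31, -1)))), Mul(-1, Pow(Add(2, -62), 2))) = Add(Add(222, Mul(-1, Mul(-48, Rational(-1, 31)))), Mul(-1, Pow(-60, 2))) = Add(Add(222, Mul(-1, Rational(48, 31))), Mul(-1, 3600)) = Add(Add(222, Rational(-48, 31)), -3600) = Add(Rational(6834, 31), -3600) = Rational(-104766, 31)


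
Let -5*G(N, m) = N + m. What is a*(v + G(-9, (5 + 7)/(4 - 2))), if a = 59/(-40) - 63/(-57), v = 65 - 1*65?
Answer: -843/3800 ≈ -0.22184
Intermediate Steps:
G(N, m) = -N/5 - m/5 (G(N, m) = -(N + m)/5 = -N/5 - m/5)
v = 0 (v = 65 - 65 = 0)
a = -281/760 (a = 59*(-1/40) - 63*(-1/57) = -59/40 + 21/19 = -281/760 ≈ -0.36974)
a*(v + G(-9, (5 + 7)/(4 - 2))) = -281*(0 + (-1/5*(-9) - (5 + 7)/(5*(4 - 2))))/760 = -281*(0 + (9/5 - 12/(5*2)))/760 = -281*(0 + (9/5 - 1/5*6))/760 = -281*(0 + (9/5 - 6/5))/760 = -281*(0 + 3/5)/760 = -281/760*3/5 = -843/3800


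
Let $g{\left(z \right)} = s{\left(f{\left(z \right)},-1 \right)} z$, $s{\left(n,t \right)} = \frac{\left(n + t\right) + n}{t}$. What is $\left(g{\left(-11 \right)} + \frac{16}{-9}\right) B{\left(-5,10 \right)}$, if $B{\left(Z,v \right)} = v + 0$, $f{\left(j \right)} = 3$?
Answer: $\frac{4790}{9} \approx 532.22$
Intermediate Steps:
$s{\left(n,t \right)} = \frac{t + 2 n}{t}$
$B{\left(Z,v \right)} = v$
$g{\left(z \right)} = - 5 z$ ($g{\left(z \right)} = \frac{-1 + 2 \cdot 3}{-1} z = - (-1 + 6) z = \left(-1\right) 5 z = - 5 z$)
$\left(g{\left(-11 \right)} + \frac{16}{-9}\right) B{\left(-5,10 \right)} = \left(\left(-5\right) \left(-11\right) + \frac{16}{-9}\right) 10 = \left(55 + 16 \left(- \frac{1}{9}\right)\right) 10 = \left(55 - \frac{16}{9}\right) 10 = \frac{479}{9} \cdot 10 = \frac{4790}{9}$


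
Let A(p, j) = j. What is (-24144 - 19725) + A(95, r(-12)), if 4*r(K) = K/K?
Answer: -175475/4 ≈ -43869.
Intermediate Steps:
r(K) = 1/4 (r(K) = (K/K)/4 = (1/4)*1 = 1/4)
(-24144 - 19725) + A(95, r(-12)) = (-24144 - 19725) + 1/4 = -43869 + 1/4 = -175475/4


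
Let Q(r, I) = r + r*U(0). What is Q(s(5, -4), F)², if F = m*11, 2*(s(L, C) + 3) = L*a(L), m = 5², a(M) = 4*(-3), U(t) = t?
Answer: 1089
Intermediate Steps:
a(M) = -12
m = 25
s(L, C) = -3 - 6*L (s(L, C) = -3 + (L*(-12))/2 = -3 + (-12*L)/2 = -3 - 6*L)
F = 275 (F = 25*11 = 275)
Q(r, I) = r (Q(r, I) = r + r*0 = r + 0 = r)
Q(s(5, -4), F)² = (-3 - 6*5)² = (-3 - 30)² = (-33)² = 1089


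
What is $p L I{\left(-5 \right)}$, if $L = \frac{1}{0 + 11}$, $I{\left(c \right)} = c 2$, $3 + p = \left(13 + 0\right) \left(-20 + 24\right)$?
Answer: $- \frac{490}{11} \approx -44.545$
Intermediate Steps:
$p = 49$ ($p = -3 + \left(13 + 0\right) \left(-20 + 24\right) = -3 + 13 \cdot 4 = -3 + 52 = 49$)
$I{\left(c \right)} = 2 c$
$L = \frac{1}{11} \approx 0.090909$
$p L I{\left(-5 \right)} = 49 \cdot \frac{1}{11} \cdot 2 \left(-5\right) = \frac{49}{11} \left(-10\right) = - \frac{490}{11}$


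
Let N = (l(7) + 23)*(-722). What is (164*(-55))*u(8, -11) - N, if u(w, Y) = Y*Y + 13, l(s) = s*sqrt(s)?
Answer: -1192074 + 5054*sqrt(7) ≈ -1.1787e+6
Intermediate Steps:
l(s) = s**(3/2)
u(w, Y) = 13 + Y**2 (u(w, Y) = Y**2 + 13 = 13 + Y**2)
N = -16606 - 5054*sqrt(7) (N = (7**(3/2) + 23)*(-722) = (7*sqrt(7) + 23)*(-722) = (23 + 7*sqrt(7))*(-722) = -16606 - 5054*sqrt(7) ≈ -29978.)
(164*(-55))*u(8, -11) - N = (164*(-55))*(13 + (-11)**2) - (-16606 - 5054*sqrt(7)) = -9020*(13 + 121) + (16606 + 5054*sqrt(7)) = -9020*134 + (16606 + 5054*sqrt(7)) = -1208680 + (16606 + 5054*sqrt(7)) = -1192074 + 5054*sqrt(7)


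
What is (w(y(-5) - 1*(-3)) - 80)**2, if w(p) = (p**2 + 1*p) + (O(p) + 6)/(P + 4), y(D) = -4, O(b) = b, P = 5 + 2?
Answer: 765625/121 ≈ 6327.5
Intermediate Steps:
P = 7
w(p) = 6/11 + p**2 + 12*p/11 (w(p) = (p**2 + 1*p) + (p + 6)/(7 + 4) = (p**2 + p) + (6 + p)/11 = (p + p**2) + (6 + p)*(1/11) = (p + p**2) + (6/11 + p/11) = 6/11 + p**2 + 12*p/11)
(w(y(-5) - 1*(-3)) - 80)**2 = ((6/11 + (-4 - 1*(-3))**2 + 12*(-4 - 1*(-3))/11) - 80)**2 = ((6/11 + (-4 + 3)**2 + 12*(-4 + 3)/11) - 80)**2 = ((6/11 + (-1)**2 + (12/11)*(-1)) - 80)**2 = ((6/11 + 1 - 12/11) - 80)**2 = (5/11 - 80)**2 = (-875/11)**2 = 765625/121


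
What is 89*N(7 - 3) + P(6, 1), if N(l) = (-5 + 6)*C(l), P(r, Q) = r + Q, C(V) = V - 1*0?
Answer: 363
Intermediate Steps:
C(V) = V (C(V) = V + 0 = V)
P(r, Q) = Q + r
N(l) = l (N(l) = (-5 + 6)*l = 1*l = l)
89*N(7 - 3) + P(6, 1) = 89*(7 - 3) + (1 + 6) = 89*4 + 7 = 356 + 7 = 363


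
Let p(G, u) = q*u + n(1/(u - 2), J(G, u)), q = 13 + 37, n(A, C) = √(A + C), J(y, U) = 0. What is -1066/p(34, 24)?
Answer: -2164800/2436923 + 82*√22/2436923 ≈ -0.88818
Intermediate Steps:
q = 50
p(G, u) = √(1/(-2 + u)) + 50*u (p(G, u) = 50*u + √(1/(u - 2) + 0) = 50*u + √(1/(-2 + u) + 0) = 50*u + √(1/(-2 + u)) = √(1/(-2 + u)) + 50*u)
-1066/p(34, 24) = -1066/(√(1/(-2 + 24)) + 50*24) = -1066/(√(1/22) + 1200) = -1066/(√22/22 + 1200) = -1066/(1200 + √22/22)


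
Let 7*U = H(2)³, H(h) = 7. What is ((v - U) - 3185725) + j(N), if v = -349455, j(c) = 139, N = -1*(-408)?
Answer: -3535090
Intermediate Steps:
N = 408
U = 49 (U = (⅐)*7³ = (⅐)*343 = 49)
((v - U) - 3185725) + j(N) = ((-349455 - 1*49) - 3185725) + 139 = ((-349455 - 49) - 3185725) + 139 = (-349504 - 3185725) + 139 = -3535229 + 139 = -3535090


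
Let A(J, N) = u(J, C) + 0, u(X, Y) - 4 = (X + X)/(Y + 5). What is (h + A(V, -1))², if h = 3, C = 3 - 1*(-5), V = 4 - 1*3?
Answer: 8649/169 ≈ 51.177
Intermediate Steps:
V = 1 (V = 4 - 3 = 1)
C = 8 (C = 3 + 5 = 8)
u(X, Y) = 4 + 2*X/(5 + Y) (u(X, Y) = 4 + (X + X)/(Y + 5) = 4 + (2*X)/(5 + Y) = 4 + 2*X/(5 + Y))
A(J, N) = 4 + 2*J/13 (A(J, N) = 2*(10 + J + 2*8)/(5 + 8) + 0 = 2*(10 + J + 16)/13 + 0 = 2*(1/13)*(26 + J) + 0 = (4 + 2*J/13) + 0 = 4 + 2*J/13)
(h + A(V, -1))² = (3 + (4 + (2/13)*1))² = (3 + (4 + 2/13))² = (3 + 54/13)² = (93/13)² = 8649/169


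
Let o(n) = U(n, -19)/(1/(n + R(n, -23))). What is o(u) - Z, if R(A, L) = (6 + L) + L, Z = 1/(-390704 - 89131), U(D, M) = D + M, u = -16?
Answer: 940476601/479835 ≈ 1960.0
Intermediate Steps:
Z = -1/479835 (Z = 1/(-479835) = -1/479835 ≈ -2.0840e-6)
R(A, L) = 6 + 2*L
o(n) = (-40 + n)*(-19 + n) (o(n) = (n - 19)/(1/(n + (6 + 2*(-23)))) = (-19 + n)/(1/(n + (6 - 46))) = (-19 + n)/(1/(n - 40)) = (-19 + n)/(1/(-40 + n)) = (-19 + n)*(-40 + n) = (-40 + n)*(-19 + n))
o(u) - Z = (-40 - 16)*(-19 - 16) - 1*(-1/479835) = -56*(-35) + 1/479835 = 1960 + 1/479835 = 940476601/479835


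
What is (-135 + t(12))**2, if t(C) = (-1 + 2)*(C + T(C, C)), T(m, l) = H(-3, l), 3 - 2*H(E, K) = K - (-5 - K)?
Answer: 18496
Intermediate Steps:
H(E, K) = -1 - K (H(E, K) = 3/2 - (K - (-5 - K))/2 = 3/2 - (K + (5 + K))/2 = 3/2 - (5 + 2*K)/2 = 3/2 + (-5/2 - K) = -1 - K)
T(m, l) = -1 - l
t(C) = -1 (t(C) = (-1 + 2)*(C + (-1 - C)) = 1*(-1) = -1)
(-135 + t(12))**2 = (-135 - 1)**2 = (-136)**2 = 18496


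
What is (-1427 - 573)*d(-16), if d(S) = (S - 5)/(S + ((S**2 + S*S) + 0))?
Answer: 2625/31 ≈ 84.677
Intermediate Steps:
d(S) = (-5 + S)/(S + 2*S**2) (d(S) = (-5 + S)/(S + ((S**2 + S**2) + 0)) = (-5 + S)/(S + (2*S**2 + 0)) = (-5 + S)/(S + 2*S**2))
(-1427 - 573)*d(-16) = (-1427 - 573)*((-5 - 16)/((-16)*(1 + 2*(-16)))) = -(-125)*(-21)/(1 - 32) = -(-125)*(-21)/(-31) = -(-125)*(-1)*(-21)/31 = -2000*(-21/496) = 2625/31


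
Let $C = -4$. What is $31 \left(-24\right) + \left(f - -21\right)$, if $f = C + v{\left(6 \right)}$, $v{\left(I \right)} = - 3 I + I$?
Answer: $-739$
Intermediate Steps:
$v{\left(I \right)} = - 2 I$
$f = -16$ ($f = -4 - 12 = -16$)
$31 \left(-24\right) + \left(f - -21\right) = 31 \left(-24\right) - -5 = -744 + \left(-16 + 21\right) = -744 + 5 = -739$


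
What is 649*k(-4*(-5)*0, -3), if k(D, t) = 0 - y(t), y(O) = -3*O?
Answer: -5841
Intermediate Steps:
k(D, t) = 3*t (k(D, t) = 0 - (-3)*t = 0 + 3*t = 3*t)
649*k(-4*(-5)*0, -3) = 649*(3*(-3)) = 649*(-9) = -5841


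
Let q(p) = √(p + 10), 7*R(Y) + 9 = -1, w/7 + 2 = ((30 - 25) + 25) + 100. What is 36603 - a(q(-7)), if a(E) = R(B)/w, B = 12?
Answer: 114787013/3136 ≈ 36603.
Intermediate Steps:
w = 896 (w = -14 + 7*(((30 - 25) + 25) + 100) = -14 + 7*((5 + 25) + 100) = -14 + 7*(30 + 100) = -14 + 7*130 = -14 + 910 = 896)
R(Y) = -10/7 (R(Y) = -9/7 + (⅐)*(-1) = -9/7 - ⅐ = -10/7)
q(p) = √(10 + p)
a(E) = -5/3136 (a(E) = -10/7/896 = -10/7*1/896 = -5/3136)
36603 - a(q(-7)) = 36603 - 1*(-5/3136) = 36603 + 5/3136 = 114787013/3136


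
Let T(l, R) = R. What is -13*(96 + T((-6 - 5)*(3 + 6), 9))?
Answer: -1365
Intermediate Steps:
-13*(96 + T((-6 - 5)*(3 + 6), 9)) = -13*(96 + 9) = -13*105 = -1365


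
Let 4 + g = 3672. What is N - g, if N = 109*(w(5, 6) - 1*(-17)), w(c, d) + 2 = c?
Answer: -1488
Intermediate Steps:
g = 3668 (g = -4 + 3672 = 3668)
w(c, d) = -2 + c
N = 2180 (N = 109*((-2 + 5) - 1*(-17)) = 109*(3 + 17) = 109*20 = 2180)
N - g = 2180 - 1*3668 = 2180 - 3668 = -1488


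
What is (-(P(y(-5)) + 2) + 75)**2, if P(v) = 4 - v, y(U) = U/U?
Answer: 4900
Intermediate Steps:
y(U) = 1
(-(P(y(-5)) + 2) + 75)**2 = (-((4 - 1*1) + 2) + 75)**2 = (-((4 - 1) + 2) + 75)**2 = (-(3 + 2) + 75)**2 = (-1*5 + 75)**2 = (-5 + 75)**2 = 70**2 = 4900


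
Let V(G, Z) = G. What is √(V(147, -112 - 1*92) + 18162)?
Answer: √18309 ≈ 135.31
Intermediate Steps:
√(V(147, -112 - 1*92) + 18162) = √(147 + 18162) = √18309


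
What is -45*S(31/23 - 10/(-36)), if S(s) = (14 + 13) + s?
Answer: -59255/46 ≈ -1288.2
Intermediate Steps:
S(s) = 27 + s
-45*S(31/23 - 10/(-36)) = -45*(27 + (31/23 - 10/(-36))) = -45*(27 + (31*(1/23) - 10*(-1/36))) = -45*(27 + (31/23 + 5/18)) = -45*(27 + 673/414) = -45*11851/414 = -59255/46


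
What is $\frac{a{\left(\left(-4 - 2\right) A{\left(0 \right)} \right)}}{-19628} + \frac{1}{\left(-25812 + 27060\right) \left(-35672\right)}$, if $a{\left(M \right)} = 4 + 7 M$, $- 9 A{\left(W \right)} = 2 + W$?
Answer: $- \frac{7066687}{10402525952} \approx -0.00067932$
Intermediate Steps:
$A{\left(W \right)} = - \frac{2}{9} - \frac{W}{9}$ ($A{\left(W \right)} = - \frac{2 + W}{9} = - \frac{2}{9} - \frac{W}{9}$)
$\frac{a{\left(\left(-4 - 2\right) A{\left(0 \right)} \right)}}{-19628} + \frac{1}{\left(-25812 + 27060\right) \left(-35672\right)} = \frac{4 + 7 \left(-4 - 2\right) \left(- \frac{2}{9} - 0\right)}{-19628} + \frac{1}{\left(-25812 + 27060\right) \left(-35672\right)} = \left(4 + 7 \left(- 6 \left(- \frac{2}{9} + 0\right)\right)\right) \left(- \frac{1}{19628}\right) + \frac{1}{1248} \left(- \frac{1}{35672}\right) = \left(4 + 7 \left(\left(-6\right) \left(- \frac{2}{9}\right)\right)\right) \left(- \frac{1}{19628}\right) + \frac{1}{1248} \left(- \frac{1}{35672}\right) = \left(4 + 7 \cdot \frac{4}{3}\right) \left(- \frac{1}{19628}\right) - \frac{1}{44518656} = \left(4 + \frac{28}{3}\right) \left(- \frac{1}{19628}\right) - \frac{1}{44518656} = \frac{40}{3} \left(- \frac{1}{19628}\right) - \frac{1}{44518656} = - \frac{10}{14721} - \frac{1}{44518656} = - \frac{7066687}{10402525952}$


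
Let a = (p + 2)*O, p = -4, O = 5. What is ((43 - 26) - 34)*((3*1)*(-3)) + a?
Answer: 143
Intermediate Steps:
a = -10 (a = (-4 + 2)*5 = -2*5 = -10)
((43 - 26) - 34)*((3*1)*(-3)) + a = ((43 - 26) - 34)*((3*1)*(-3)) - 10 = (17 - 34)*(3*(-3)) - 10 = -17*(-9) - 10 = 153 - 10 = 143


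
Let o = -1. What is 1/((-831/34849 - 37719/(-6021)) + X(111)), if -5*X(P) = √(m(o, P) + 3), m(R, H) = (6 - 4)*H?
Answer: 7771327/25184759 ≈ 0.30857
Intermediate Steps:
m(R, H) = 2*H
X(P) = -√(3 + 2*P)/5 (X(P) = -√(2*P + 3)/5 = -√(3 + 2*P)/5)
1/((-831/34849 - 37719/(-6021)) + X(111)) = 1/((-831/34849 - 37719/(-6021)) - √(3 + 2*111)/5) = 1/((-831*1/34849 - 37719*(-1/6021)) - √(3 + 222)/5) = 1/((-831/34849 + 1397/223) - √225/5) = 1/(48498740/7771327 - ⅕*15) = 1/(48498740/7771327 - 3) = 1/(25184759/7771327) = 7771327/25184759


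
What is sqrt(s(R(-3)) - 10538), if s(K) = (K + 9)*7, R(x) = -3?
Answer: 16*I*sqrt(41) ≈ 102.45*I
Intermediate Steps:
s(K) = 63 + 7*K (s(K) = (9 + K)*7 = 63 + 7*K)
sqrt(s(R(-3)) - 10538) = sqrt((63 + 7*(-3)) - 10538) = sqrt((63 - 21) - 10538) = sqrt(42 - 10538) = sqrt(-10496) = 16*I*sqrt(41)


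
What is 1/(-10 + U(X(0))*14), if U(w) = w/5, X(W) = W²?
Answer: -⅒ ≈ -0.10000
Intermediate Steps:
U(w) = w/5 (U(w) = w*(⅕) = w/5)
1/(-10 + U(X(0))*14) = 1/(-10 + ((⅕)*0²)*14) = 1/(-10 + ((⅕)*0)*14) = 1/(-10 + 0*14) = 1/(-10 + 0) = 1/(-10) = -⅒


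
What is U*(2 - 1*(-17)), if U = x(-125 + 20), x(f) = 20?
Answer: 380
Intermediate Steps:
U = 20
U*(2 - 1*(-17)) = 20*(2 - 1*(-17)) = 20*(2 + 17) = 20*19 = 380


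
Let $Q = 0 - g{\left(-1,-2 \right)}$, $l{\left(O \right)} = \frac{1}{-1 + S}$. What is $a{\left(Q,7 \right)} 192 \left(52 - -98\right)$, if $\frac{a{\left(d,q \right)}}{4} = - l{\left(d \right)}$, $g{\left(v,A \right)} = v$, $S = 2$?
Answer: $-115200$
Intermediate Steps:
$l{\left(O \right)} = 1$ ($l{\left(O \right)} = \frac{1}{-1 + 2} = 1^{-1} = 1$)
$Q = 1$ ($Q = 0 - -1 = 0 + 1 = 1$)
$a{\left(d,q \right)} = -4$ ($a{\left(d,q \right)} = 4 \left(\left(-1\right) 1\right) = 4 \left(-1\right) = -4$)
$a{\left(Q,7 \right)} 192 \left(52 - -98\right) = \left(-4\right) 192 \left(52 - -98\right) = - 768 \left(52 + 98\right) = \left(-768\right) 150 = -115200$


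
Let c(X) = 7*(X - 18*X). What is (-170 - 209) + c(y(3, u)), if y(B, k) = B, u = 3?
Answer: -736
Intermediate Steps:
c(X) = -119*X (c(X) = 7*(-17*X) = -119*X)
(-170 - 209) + c(y(3, u)) = (-170 - 209) - 119*3 = -379 - 357 = -736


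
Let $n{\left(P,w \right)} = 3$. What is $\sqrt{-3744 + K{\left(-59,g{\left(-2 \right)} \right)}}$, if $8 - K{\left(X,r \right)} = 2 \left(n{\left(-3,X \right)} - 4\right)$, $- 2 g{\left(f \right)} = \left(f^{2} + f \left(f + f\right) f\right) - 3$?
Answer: $i \sqrt{3734} \approx 61.106 i$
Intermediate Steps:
$g{\left(f \right)} = \frac{3}{2} - f^{3} - \frac{f^{2}}{2}$ ($g{\left(f \right)} = - \frac{\left(f^{2} + f \left(f + f\right) f\right) - 3}{2} = - \frac{\left(f^{2} + f 2 f f\right) - 3}{2} = - \frac{\left(f^{2} + 2 f^{2} f\right) - 3}{2} = - \frac{\left(f^{2} + 2 f^{3}\right) - 3}{2} = - \frac{-3 + f^{2} + 2 f^{3}}{2} = \frac{3}{2} - f^{3} - \frac{f^{2}}{2}$)
$K{\left(X,r \right)} = 10$ ($K{\left(X,r \right)} = 8 - 2 \left(3 - 4\right) = 8 - 2 \left(-1\right) = 8 - -2 = 8 + 2 = 10$)
$\sqrt{-3744 + K{\left(-59,g{\left(-2 \right)} \right)}} = \sqrt{-3744 + 10} = \sqrt{-3734} = i \sqrt{3734}$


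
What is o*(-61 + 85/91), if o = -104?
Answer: 43728/7 ≈ 6246.9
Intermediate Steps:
o*(-61 + 85/91) = -104*(-61 + 85/91) = -104*(-5466/91) = 43728/7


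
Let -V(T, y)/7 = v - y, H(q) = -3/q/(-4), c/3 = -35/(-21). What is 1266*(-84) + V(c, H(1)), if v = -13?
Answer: -424991/4 ≈ -1.0625e+5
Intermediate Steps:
c = 5 (c = 3*(-35/(-21)) = 3*(-35*(-1/21)) = 3*(5/3) = 5)
H(q) = 3/(4*q) (H(q) = -3/q*(-¼) = 3/(4*q))
V(T, y) = 91 + 7*y (V(T, y) = -7*(-13 - y) = 91 + 7*y)
1266*(-84) + V(c, H(1)) = 1266*(-84) + (91 + 7*((¾)/1)) = -106344 + (91 + 7*((¾)*1)) = -106344 + (91 + 7*(¾)) = -106344 + (91 + 21/4) = -106344 + 385/4 = -424991/4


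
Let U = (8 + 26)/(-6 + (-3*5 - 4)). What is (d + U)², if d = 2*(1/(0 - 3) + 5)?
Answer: 357604/5625 ≈ 63.574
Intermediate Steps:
d = 28/3 (d = 2*(1/(-3) + 5) = 2*(-⅓ + 5) = 2*(14/3) = 28/3 ≈ 9.3333)
U = -34/25 (U = 34/(-6 + (-15 - 4)) = 34/(-6 - 19) = 34/(-25) = 34*(-1/25) = -34/25 ≈ -1.3600)
(d + U)² = (28/3 - 34/25)² = (598/75)² = 357604/5625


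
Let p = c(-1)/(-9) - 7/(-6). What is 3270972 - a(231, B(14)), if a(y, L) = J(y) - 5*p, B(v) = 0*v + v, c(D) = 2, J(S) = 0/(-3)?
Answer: 58877581/18 ≈ 3.2710e+6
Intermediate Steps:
J(S) = 0 (J(S) = 0*(-⅓) = 0)
p = 17/18 (p = 2/(-9) - 7/(-6) = 2*(-⅑) - 7*(-⅙) = -2/9 + 7/6 = 17/18 ≈ 0.94444)
B(v) = v (B(v) = 0 + v = v)
a(y, L) = -85/18 (a(y, L) = 0 - 5*17/18 = 0 - 85/18 = -85/18)
3270972 - a(231, B(14)) = 3270972 - 1*(-85/18) = 3270972 + 85/18 = 58877581/18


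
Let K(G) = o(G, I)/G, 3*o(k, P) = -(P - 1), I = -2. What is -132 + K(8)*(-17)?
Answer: -1073/8 ≈ -134.13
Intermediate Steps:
o(k, P) = ⅓ - P/3 (o(k, P) = (-(P - 1))/3 = (-(-1 + P))/3 = (1 - P)/3 = ⅓ - P/3)
K(G) = 1/G (K(G) = (⅓ - ⅓*(-2))/G = (⅓ + ⅔)/G = 1/G)
-132 + K(8)*(-17) = -132 - 17/8 = -1073/8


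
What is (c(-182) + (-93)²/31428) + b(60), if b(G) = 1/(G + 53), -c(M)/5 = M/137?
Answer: 374438005/54059652 ≈ 6.9264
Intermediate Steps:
c(M) = -5*M/137
b(G) = 1/(53 + G)
(c(-182) + (-93)²/31428) + b(60) = (-5/137*(-182) + (-93)²/31428) + 1/(53 + 60) = (910/137 + 8649*(1/31428)) + 1/113 = (910/137 + 961/3492) + 1/113 = 3309377/478404 + 1/113 = 374438005/54059652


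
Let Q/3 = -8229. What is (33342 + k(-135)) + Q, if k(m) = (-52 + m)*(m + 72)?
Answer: 20436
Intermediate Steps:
Q = -24687 (Q = 3*(-8229) = -24687)
k(m) = (-52 + m)*(72 + m)
(33342 + k(-135)) + Q = (33342 + (-3744 + (-135)² + 20*(-135))) - 24687 = (33342 + (-3744 + 18225 - 2700)) - 24687 = (33342 + 11781) - 24687 = 45123 - 24687 = 20436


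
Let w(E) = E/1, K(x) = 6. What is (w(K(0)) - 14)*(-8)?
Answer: 64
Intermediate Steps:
w(E) = E (w(E) = E*1 = E)
(w(K(0)) - 14)*(-8) = (6 - 14)*(-8) = -8*(-8) = 64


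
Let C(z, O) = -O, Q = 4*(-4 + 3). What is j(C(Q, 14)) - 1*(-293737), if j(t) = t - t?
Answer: 293737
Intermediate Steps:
Q = -4 (Q = 4*(-1) = -4)
j(t) = 0
j(C(Q, 14)) - 1*(-293737) = 0 - 1*(-293737) = 0 + 293737 = 293737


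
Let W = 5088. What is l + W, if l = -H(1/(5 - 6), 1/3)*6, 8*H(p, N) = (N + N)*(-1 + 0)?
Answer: 10177/2 ≈ 5088.5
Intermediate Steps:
H(p, N) = -N/4 (H(p, N) = ((N + N)*(-1 + 0))/8 = ((2*N)*(-1))/8 = (-2*N)/8 = -N/4)
l = ½ (l = -(-1)/(4*3)*6 = -1*(-1/12)*6 = (1/12)*6 = ½ ≈ 0.50000)
l + W = ½ + 5088 = 10177/2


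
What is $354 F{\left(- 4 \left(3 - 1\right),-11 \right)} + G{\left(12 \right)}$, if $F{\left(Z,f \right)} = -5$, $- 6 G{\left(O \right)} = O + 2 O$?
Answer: $-1776$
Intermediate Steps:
$G{\left(O \right)} = - \frac{O}{2}$ ($G{\left(O \right)} = - \frac{O + 2 O}{6} = - \frac{3 O}{6} = - \frac{O}{2}$)
$354 F{\left(- 4 \left(3 - 1\right),-11 \right)} + G{\left(12 \right)} = 354 \left(-5\right) - 6 = -1770 - 6 = -1776$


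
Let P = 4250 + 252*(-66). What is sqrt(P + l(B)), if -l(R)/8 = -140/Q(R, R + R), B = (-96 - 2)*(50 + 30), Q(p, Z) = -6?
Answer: I*sqrt(113118)/3 ≈ 112.11*I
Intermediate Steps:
B = -7840 (B = -98*80 = -7840)
l(R) = -560/3 (l(R) = -(-1120)/(-6) = -(-1120)*(-1)/6 = -8*70/3 = -560/3)
P = -12382 (P = 4250 - 16632 = -12382)
sqrt(P + l(B)) = sqrt(-12382 - 560/3) = sqrt(-37706/3) = I*sqrt(113118)/3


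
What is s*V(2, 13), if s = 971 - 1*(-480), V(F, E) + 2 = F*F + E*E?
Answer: 248121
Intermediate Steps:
V(F, E) = -2 + E² + F² (V(F, E) = -2 + (F*F + E*E) = -2 + (F² + E²) = -2 + (E² + F²) = -2 + E² + F²)
s = 1451 (s = 971 + 480 = 1451)
s*V(2, 13) = 1451*(-2 + 13² + 2²) = 1451*(-2 + 169 + 4) = 1451*171 = 248121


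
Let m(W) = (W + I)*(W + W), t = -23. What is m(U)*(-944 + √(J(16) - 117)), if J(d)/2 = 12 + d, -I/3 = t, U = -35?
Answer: 2246720 - 2380*I*√61 ≈ 2.2467e+6 - 18588.0*I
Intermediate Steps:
I = 69 (I = -3*(-23) = 69)
m(W) = 2*W*(69 + W) (m(W) = (W + 69)*(W + W) = (69 + W)*(2*W) = 2*W*(69 + W))
J(d) = 24 + 2*d (J(d) = 2*(12 + d) = 24 + 2*d)
m(U)*(-944 + √(J(16) - 117)) = (2*(-35)*(69 - 35))*(-944 + √((24 + 2*16) - 117)) = (2*(-35)*34)*(-944 + √((24 + 32) - 117)) = -2380*(-944 + √(56 - 117)) = -2380*(-944 + √(-61)) = -2380*(-944 + I*√61) = 2246720 - 2380*I*√61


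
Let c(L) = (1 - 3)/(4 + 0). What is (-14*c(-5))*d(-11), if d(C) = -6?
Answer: -42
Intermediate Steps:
c(L) = -½ (c(L) = -2/4 = -2*¼ = -½)
(-14*c(-5))*d(-11) = -14*(-½)*(-6) = 7*(-6) = -42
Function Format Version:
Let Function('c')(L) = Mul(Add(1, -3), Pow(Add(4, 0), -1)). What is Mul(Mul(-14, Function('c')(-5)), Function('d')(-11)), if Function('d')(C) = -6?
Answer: -42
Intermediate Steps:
Function('c')(L) = Rational(-1, 2) (Function('c')(L) = Mul(-2, Pow(4, -1)) = Mul(-2, Rational(1, 4)) = Rational(-1, 2))
Mul(Mul(-14, Function('c')(-5)), Function('d')(-11)) = Mul(Mul(-14, Rational(-1, 2)), -6) = Mul(7, -6) = -42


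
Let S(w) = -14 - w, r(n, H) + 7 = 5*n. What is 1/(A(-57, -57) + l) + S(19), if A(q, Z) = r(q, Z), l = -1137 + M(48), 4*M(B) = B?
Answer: -46762/1417 ≈ -33.001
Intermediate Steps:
M(B) = B/4
r(n, H) = -7 + 5*n
l = -1125 (l = -1137 + (1/4)*48 = -1137 + 12 = -1125)
A(q, Z) = -7 + 5*q
1/(A(-57, -57) + l) + S(19) = 1/((-7 + 5*(-57)) - 1125) + (-14 - 1*19) = 1/((-7 - 285) - 1125) + (-14 - 19) = 1/(-292 - 1125) - 33 = 1/(-1417) - 33 = -1/1417 - 33 = -46762/1417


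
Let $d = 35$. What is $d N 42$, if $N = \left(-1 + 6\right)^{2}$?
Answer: $36750$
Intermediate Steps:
$N = 25$ ($N = 5^{2} = 25$)
$d N 42 = 35 \cdot 25 \cdot 42 = 875 \cdot 42 = 36750$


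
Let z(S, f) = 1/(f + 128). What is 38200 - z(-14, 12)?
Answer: 5347999/140 ≈ 38200.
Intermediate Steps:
z(S, f) = 1/(128 + f)
38200 - z(-14, 12) = 38200 - 1/(128 + 12) = 38200 - 1/140 = 5347999/140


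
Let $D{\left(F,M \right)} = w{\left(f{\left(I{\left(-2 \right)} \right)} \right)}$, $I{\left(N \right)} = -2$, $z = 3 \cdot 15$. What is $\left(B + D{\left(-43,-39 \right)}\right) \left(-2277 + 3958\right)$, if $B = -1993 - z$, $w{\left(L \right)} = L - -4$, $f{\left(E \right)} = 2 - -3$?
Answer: $-3410749$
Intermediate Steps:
$z = 45$
$f{\left(E \right)} = 5$ ($f{\left(E \right)} = 2 + 3 = 5$)
$w{\left(L \right)} = 4 + L$ ($w{\left(L \right)} = L + 4 = 4 + L$)
$D{\left(F,M \right)} = 9$ ($D{\left(F,M \right)} = 4 + 5 = 9$)
$B = -2038$ ($B = -1993 - 45 = -2038$)
$\left(B + D{\left(-43,-39 \right)}\right) \left(-2277 + 3958\right) = \left(-2038 + 9\right) \left(-2277 + 3958\right) = \left(-2029\right) 1681 = -3410749$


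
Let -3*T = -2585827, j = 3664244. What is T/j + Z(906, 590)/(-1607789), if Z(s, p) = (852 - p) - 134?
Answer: 4156057136807/17673993589548 ≈ 0.23515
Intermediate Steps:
T = 2585827/3 (T = -⅓*(-2585827) = 2585827/3 ≈ 8.6194e+5)
Z(s, p) = 718 - p
T/j + Z(906, 590)/(-1607789) = (2585827/3)/3664244 + (718 - 1*590)/(-1607789) = (2585827/3)*(1/3664244) + (718 - 590)*(-1/1607789) = 2585827/10992732 + 128*(-1/1607789) = 2585827/10992732 - 128/1607789 = 4156057136807/17673993589548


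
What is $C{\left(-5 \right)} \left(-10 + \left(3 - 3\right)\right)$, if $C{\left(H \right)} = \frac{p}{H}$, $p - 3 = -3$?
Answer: $0$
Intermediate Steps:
$p = 0$ ($p = 3 - 3 = 0$)
$C{\left(H \right)} = 0$ ($C{\left(H \right)} = \frac{0}{H} = 0$)
$C{\left(-5 \right)} \left(-10 + \left(3 - 3\right)\right) = 0 \left(-10 + \left(3 - 3\right)\right) = 0 \left(-10 + 0\right) = 0 \left(-10\right) = 0$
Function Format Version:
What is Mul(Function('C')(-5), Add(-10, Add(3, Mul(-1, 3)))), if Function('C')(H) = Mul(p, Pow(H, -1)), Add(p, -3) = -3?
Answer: 0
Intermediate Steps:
p = 0 (p = Add(3, -3) = 0)
Function('C')(H) = 0 (Function('C')(H) = Mul(0, Pow(H, -1)) = 0)
Mul(Function('C')(-5), Add(-10, Add(3, Mul(-1, 3)))) = Mul(0, Add(-10, Add(3, Mul(-1, 3)))) = Mul(0, Add(-10, Add(3, -3))) = Mul(0, Add(-10, 0)) = Mul(0, -10) = 0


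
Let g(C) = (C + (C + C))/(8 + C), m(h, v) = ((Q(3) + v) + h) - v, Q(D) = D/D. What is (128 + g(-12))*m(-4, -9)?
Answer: -411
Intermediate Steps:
Q(D) = 1
m(h, v) = 1 + h (m(h, v) = ((1 + v) + h) - v = (1 + h + v) - v = 1 + h)
g(C) = 3*C/(8 + C) (g(C) = (C + 2*C)/(8 + C) = (3*C)/(8 + C) = 3*C/(8 + C))
(128 + g(-12))*m(-4, -9) = (128 + 3*(-12)/(8 - 12))*(1 - 4) = (128 + 3*(-12)/(-4))*(-3) = (128 + 3*(-12)*(-¼))*(-3) = (128 + 9)*(-3) = 137*(-3) = -411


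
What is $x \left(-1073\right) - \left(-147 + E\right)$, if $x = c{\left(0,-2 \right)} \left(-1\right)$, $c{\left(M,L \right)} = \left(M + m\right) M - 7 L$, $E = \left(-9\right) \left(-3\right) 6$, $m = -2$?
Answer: $15007$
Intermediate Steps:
$E = 162$ ($E = 27 \cdot 6 = 162$)
$c{\left(M,L \right)} = - 7 L + M \left(-2 + M\right)$ ($c{\left(M,L \right)} = \left(M - 2\right) M - 7 L = \left(-2 + M\right) M - 7 L = M \left(-2 + M\right) - 7 L = - 7 L + M \left(-2 + M\right)$)
$x = -14$ ($x = \left(0^{2} - -14 - 0\right) \left(-1\right) = \left(0 + 14 + 0\right) \left(-1\right) = 14 \left(-1\right) = -14$)
$x \left(-1073\right) - \left(-147 + E\right) = \left(-14\right) \left(-1073\right) + \left(147 - 162\right) = 15022 + \left(147 - 162\right) = 15022 - 15 = 15007$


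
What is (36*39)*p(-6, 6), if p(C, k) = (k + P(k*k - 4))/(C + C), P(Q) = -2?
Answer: -468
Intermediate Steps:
p(C, k) = (-2 + k)/(2*C) (p(C, k) = (k - 2)/(C + C) = (-2 + k)/((2*C)) = (-2 + k)*(1/(2*C)) = (-2 + k)/(2*C))
(36*39)*p(-6, 6) = (36*39)*((1/2)*(-2 + 6)/(-6)) = 1404*((1/2)*(-1/6)*4) = 1404*(-1/3) = -468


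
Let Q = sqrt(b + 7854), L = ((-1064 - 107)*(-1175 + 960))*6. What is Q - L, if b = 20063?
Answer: -1510590 + sqrt(27917) ≈ -1.5104e+6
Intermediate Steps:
L = 1510590 (L = -1171*(-215)*6 = 251765*6 = 1510590)
Q = sqrt(27917) (Q = sqrt(20063 + 7854) = sqrt(27917) ≈ 167.08)
Q - L = sqrt(27917) - 1*1510590 = sqrt(27917) - 1510590 = -1510590 + sqrt(27917)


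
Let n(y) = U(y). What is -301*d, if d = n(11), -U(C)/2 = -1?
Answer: -602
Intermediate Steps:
U(C) = 2 (U(C) = -2*(-1) = 2)
n(y) = 2
d = 2
-301*d = -301*2 = -602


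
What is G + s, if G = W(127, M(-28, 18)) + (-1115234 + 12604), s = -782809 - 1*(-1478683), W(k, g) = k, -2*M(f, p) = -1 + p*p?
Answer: -406629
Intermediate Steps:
M(f, p) = ½ - p²/2 (M(f, p) = -(-1 + p*p)/2 = -(-1 + p²)/2 = ½ - p²/2)
s = 695874 (s = -782809 + 1478683 = 695874)
G = -1102503 (G = 127 + (-1115234 + 12604) = 127 - 1102630 = -1102503)
G + s = -1102503 + 695874 = -406629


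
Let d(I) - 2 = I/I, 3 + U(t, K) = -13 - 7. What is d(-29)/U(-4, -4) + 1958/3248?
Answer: 17645/37352 ≈ 0.47240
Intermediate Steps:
U(t, K) = -23 (U(t, K) = -3 + (-13 - 7) = -3 - 20 = -23)
d(I) = 3 (d(I) = 2 + I/I = 2 + 1 = 3)
d(-29)/U(-4, -4) + 1958/3248 = 3/(-23) + 1958/3248 = 3*(-1/23) + 1958*(1/3248) = -3/23 + 979/1624 = 17645/37352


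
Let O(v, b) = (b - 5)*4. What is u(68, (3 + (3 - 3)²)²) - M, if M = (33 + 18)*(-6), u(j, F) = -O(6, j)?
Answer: 54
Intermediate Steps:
O(v, b) = -20 + 4*b (O(v, b) = (-5 + b)*4 = -20 + 4*b)
u(j, F) = 20 - 4*j (u(j, F) = -(-20 + 4*j) = 20 - 4*j)
M = -306 (M = 51*(-6) = -306)
u(68, (3 + (3 - 3)²)²) - M = (20 - 4*68) - 1*(-306) = (20 - 272) + 306 = -252 + 306 = 54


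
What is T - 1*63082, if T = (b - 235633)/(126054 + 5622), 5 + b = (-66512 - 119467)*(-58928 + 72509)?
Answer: -3610800623/43892 ≈ -82266.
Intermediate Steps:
b = -2525780804 (b = -5 + (-66512 - 119467)*(-58928 + 72509) = -5 - 185979*13581 = -5 - 2525780799 = -2525780804)
T = -842005479/43892 (T = (-2525780804 - 235633)/(126054 + 5622) = -2526016437/131676 = -2526016437*1/131676 = -842005479/43892 ≈ -19184.)
T - 1*63082 = -842005479/43892 - 1*63082 = -842005479/43892 - 63082 = -3610800623/43892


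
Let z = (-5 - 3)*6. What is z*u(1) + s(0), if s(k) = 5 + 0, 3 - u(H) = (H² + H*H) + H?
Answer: 5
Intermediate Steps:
u(H) = 3 - H - 2*H² (u(H) = 3 - ((H² + H*H) + H) = 3 - ((H² + H²) + H) = 3 - (2*H² + H) = 3 - (H + 2*H²) = 3 + (-H - 2*H²) = 3 - H - 2*H²)
s(k) = 5
z = -48 (z = -8*6 = -48)
z*u(1) + s(0) = -48*(3 - 1*1 - 2*1²) + 5 = -48*(3 - 1 - 2*1) + 5 = -48*(3 - 1 - 2) + 5 = -48*0 + 5 = 0 + 5 = 5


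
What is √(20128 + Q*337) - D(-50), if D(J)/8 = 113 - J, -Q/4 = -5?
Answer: -1304 + 2*√6717 ≈ -1140.1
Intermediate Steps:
Q = 20 (Q = -4*(-5) = 20)
D(J) = 904 - 8*J (D(J) = 8*(113 - J) = 904 - 8*J)
√(20128 + Q*337) - D(-50) = √(20128 + 20*337) - (904 - 8*(-50)) = √(20128 + 6740) - (904 + 400) = √26868 - 1*1304 = 2*√6717 - 1304 = -1304 + 2*√6717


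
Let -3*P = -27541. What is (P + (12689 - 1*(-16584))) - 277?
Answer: 114529/3 ≈ 38176.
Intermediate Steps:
P = 27541/3 (P = -⅓*(-27541) = 27541/3 ≈ 9180.3)
(P + (12689 - 1*(-16584))) - 277 = (27541/3 + (12689 - 1*(-16584))) - 277 = (27541/3 + (12689 + 16584)) - 277 = (27541/3 + 29273) - 277 = 115360/3 - 277 = 114529/3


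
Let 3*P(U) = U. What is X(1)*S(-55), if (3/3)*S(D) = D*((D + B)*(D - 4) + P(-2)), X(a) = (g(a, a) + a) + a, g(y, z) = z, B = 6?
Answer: -476905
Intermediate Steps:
P(U) = U/3
X(a) = 3*a (X(a) = (a + a) + a = 2*a + a = 3*a)
S(D) = D*(-2/3 + (-4 + D)*(6 + D)) (S(D) = D*((D + 6)*(D - 4) + (1/3)*(-2)) = D*((6 + D)*(-4 + D) - 2/3) = D*((-4 + D)*(6 + D) - 2/3) = D*(-2/3 + (-4 + D)*(6 + D)))
X(1)*S(-55) = (3*1)*((1/3)*(-55)*(-74 + 3*(-55)**2 + 6*(-55))) = 3*((1/3)*(-55)*(-74 + 3*3025 - 330)) = 3*((1/3)*(-55)*(-74 + 9075 - 330)) = 3*((1/3)*(-55)*8671) = 3*(-476905/3) = -476905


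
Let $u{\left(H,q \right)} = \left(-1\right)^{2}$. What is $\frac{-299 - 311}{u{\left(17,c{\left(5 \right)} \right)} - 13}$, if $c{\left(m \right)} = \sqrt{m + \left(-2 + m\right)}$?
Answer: $\frac{305}{6} \approx 50.833$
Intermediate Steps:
$c{\left(m \right)} = \sqrt{-2 + 2 m}$
$u{\left(H,q \right)} = 1$
$\frac{-299 - 311}{u{\left(17,c{\left(5 \right)} \right)} - 13} = \frac{-299 - 311}{1 - 13} = - \frac{610}{-12} = \left(-610\right) \left(- \frac{1}{12}\right) = \frac{305}{6}$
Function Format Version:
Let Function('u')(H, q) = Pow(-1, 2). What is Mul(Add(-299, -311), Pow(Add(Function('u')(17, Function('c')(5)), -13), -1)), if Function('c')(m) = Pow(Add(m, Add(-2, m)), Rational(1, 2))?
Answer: Rational(305, 6) ≈ 50.833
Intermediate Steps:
Function('c')(m) = Pow(Add(-2, Mul(2, m)), Rational(1, 2))
Function('u')(H, q) = 1
Mul(Add(-299, -311), Pow(Add(Function('u')(17, Function('c')(5)), -13), -1)) = Mul(Add(-299, -311), Pow(Add(1, -13), -1)) = Mul(-610, Pow(-12, -1)) = Mul(-610, Rational(-1, 12)) = Rational(305, 6)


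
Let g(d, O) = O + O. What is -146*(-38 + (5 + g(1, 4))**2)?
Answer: -19126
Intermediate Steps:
g(d, O) = 2*O
-146*(-38 + (5 + g(1, 4))**2) = -146*(-38 + (5 + 2*4)**2) = -146*(-38 + (5 + 8)**2) = -146*(-38 + 13**2) = -146*(-38 + 169) = -146*131 = -19126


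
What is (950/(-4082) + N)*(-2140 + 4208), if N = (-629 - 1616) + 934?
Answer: -5534435368/2041 ≈ -2.7116e+6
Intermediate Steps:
N = -1311 (N = -2245 + 934 = -1311)
(950/(-4082) + N)*(-2140 + 4208) = (950/(-4082) - 1311)*(-2140 + 4208) = (950*(-1/4082) - 1311)*2068 = (-475/2041 - 1311)*2068 = -2676226/2041*2068 = -5534435368/2041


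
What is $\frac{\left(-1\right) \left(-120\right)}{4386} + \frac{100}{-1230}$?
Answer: $- \frac{4850}{89913} \approx -0.053941$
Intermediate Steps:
$\frac{\left(-1\right) \left(-120\right)}{4386} + \frac{100}{-1230} = 120 \cdot \frac{1}{4386} + 100 \left(- \frac{1}{1230}\right) = \frac{20}{731} - \frac{10}{123} = - \frac{4850}{89913}$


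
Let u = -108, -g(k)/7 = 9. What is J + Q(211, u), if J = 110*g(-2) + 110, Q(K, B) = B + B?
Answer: -7036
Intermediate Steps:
g(k) = -63 (g(k) = -7*9 = -63)
Q(K, B) = 2*B
J = -6820 (J = 110*(-63) + 110 = -6930 + 110 = -6820)
J + Q(211, u) = -6820 + 2*(-108) = -6820 - 216 = -7036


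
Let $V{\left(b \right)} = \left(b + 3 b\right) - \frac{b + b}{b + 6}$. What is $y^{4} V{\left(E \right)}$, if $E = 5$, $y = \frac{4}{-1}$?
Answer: $\frac{53760}{11} \approx 4887.3$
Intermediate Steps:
$y = -4$ ($y = 4 \left(-1\right) = -4$)
$V{\left(b \right)} = 4 b - \frac{2 b}{6 + b}$
$y^{4} V{\left(E \right)} = \left(-4\right)^{4} \cdot 2 \cdot 5 \frac{1}{6 + 5} \left(11 + 2 \cdot 5\right) = 256 \cdot 2 \cdot 5 \cdot \frac{1}{11} \left(11 + 10\right) = 256 \cdot 2 \cdot 5 \cdot \frac{1}{11} \cdot 21 = 256 \cdot \frac{210}{11} = \frac{53760}{11}$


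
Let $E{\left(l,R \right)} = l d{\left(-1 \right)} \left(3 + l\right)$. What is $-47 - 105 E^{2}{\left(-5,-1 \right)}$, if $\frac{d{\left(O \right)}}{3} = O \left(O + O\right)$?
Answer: $-378047$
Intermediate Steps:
$d{\left(O \right)} = 6 O^{2}$ ($d{\left(O \right)} = 3 O \left(O + O\right) = 3 O 2 O = 3 \cdot 2 O^{2} = 6 O^{2}$)
$E{\left(l,R \right)} = l \left(18 + 6 l\right)$ ($E{\left(l,R \right)} = l 6 \left(-1\right)^{2} \left(3 + l\right) = l 6 \cdot 1 \left(3 + l\right) = l 6 \left(3 + l\right) = l \left(18 + 6 l\right)$)
$-47 - 105 E^{2}{\left(-5,-1 \right)} = -47 - 105 \left(6 \left(-5\right) \left(3 - 5\right)\right)^{2} = -47 - 105 \left(6 \left(-5\right) \left(-2\right)\right)^{2} = -47 - 105 \cdot 60^{2} = -47 - 378000 = -378047$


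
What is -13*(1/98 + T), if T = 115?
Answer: -146523/98 ≈ -1495.1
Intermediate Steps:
-13*(1/98 + T) = -13*(1/98 + 115) = -13*11271/98 = -146523/98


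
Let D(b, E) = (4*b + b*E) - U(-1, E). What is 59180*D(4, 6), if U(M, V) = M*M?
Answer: 2308020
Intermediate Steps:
U(M, V) = M²
D(b, E) = -1 + 4*b + E*b (D(b, E) = (4*b + b*E) - 1*(-1)² = (4*b + E*b) - 1*1 = (4*b + E*b) - 1 = -1 + 4*b + E*b)
59180*D(4, 6) = 59180*(-1 + 4*4 + 6*4) = 59180*(-1 + 16 + 24) = 59180*39 = 2308020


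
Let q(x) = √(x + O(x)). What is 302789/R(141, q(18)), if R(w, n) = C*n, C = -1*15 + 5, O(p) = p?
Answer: -302789/60 ≈ -5046.5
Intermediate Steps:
C = -10 (C = -15 + 5 = -10)
q(x) = √2*√x (q(x) = √(x + x) = √(2*x) = √2*√x)
R(w, n) = -10*n
302789/R(141, q(18)) = 302789/((-10*√2*√18)) = 302789/((-10*√2*3*√2)) = 302789/((-10*6)) = 302789/(-60) = 302789*(-1/60) = -302789/60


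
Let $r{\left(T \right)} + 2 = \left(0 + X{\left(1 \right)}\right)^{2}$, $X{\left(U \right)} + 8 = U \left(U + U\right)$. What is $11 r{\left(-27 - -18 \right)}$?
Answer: $374$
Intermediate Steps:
$X{\left(U \right)} = -8 + 2 U^{2}$ ($X{\left(U \right)} = -8 + U \left(U + U\right) = -8 + U 2 U = -8 + 2 U^{2}$)
$r{\left(T \right)} = 34$ ($r{\left(T \right)} = -2 + \left(0 - \left(8 - 2 \cdot 1^{2}\right)\right)^{2} = -2 + \left(0 + \left(-8 + 2 \cdot 1\right)\right)^{2} = -2 + \left(0 + \left(-8 + 2\right)\right)^{2} = -2 + \left(0 - 6\right)^{2} = -2 + \left(-6\right)^{2} = -2 + 36 = 34$)
$11 r{\left(-27 - -18 \right)} = 11 \cdot 34 = 374$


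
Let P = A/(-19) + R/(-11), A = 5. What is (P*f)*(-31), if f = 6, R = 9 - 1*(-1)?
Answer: 45570/209 ≈ 218.04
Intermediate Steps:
R = 10 (R = 9 + 1 = 10)
P = -245/209 (P = 5/(-19) + 10/(-11) = 5*(-1/19) + 10*(-1/11) = -5/19 - 10/11 = -245/209 ≈ -1.1722)
(P*f)*(-31) = -245/209*6*(-31) = -1470/209*(-31) = 45570/209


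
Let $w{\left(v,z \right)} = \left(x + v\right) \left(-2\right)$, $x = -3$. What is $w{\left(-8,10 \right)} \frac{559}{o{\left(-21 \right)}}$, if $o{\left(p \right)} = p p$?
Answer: $\frac{12298}{441} \approx 27.887$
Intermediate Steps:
$o{\left(p \right)} = p^{2}$
$w{\left(v,z \right)} = 6 - 2 v$ ($w{\left(v,z \right)} = \left(-3 + v\right) \left(-2\right) = 6 - 2 v$)
$w{\left(-8,10 \right)} \frac{559}{o{\left(-21 \right)}} = \left(6 - -16\right) \frac{559}{\left(-21\right)^{2}} = \left(6 + 16\right) \frac{559}{441} = 22 \cdot 559 \cdot \frac{1}{441} = 22 \cdot \frac{559}{441} = \frac{12298}{441}$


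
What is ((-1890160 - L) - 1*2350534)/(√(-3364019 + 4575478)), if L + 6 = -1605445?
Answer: -138697*√1211459/63761 ≈ -2394.2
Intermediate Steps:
L = -1605451 (L = -6 - 1605445 = -1605451)
((-1890160 - L) - 1*2350534)/(√(-3364019 + 4575478)) = ((-1890160 - 1*(-1605451)) - 1*2350534)/(√(-3364019 + 4575478)) = ((-1890160 + 1605451) - 2350534)/(√1211459) = (-284709 - 2350534)*(√1211459/1211459) = -138697*√1211459/63761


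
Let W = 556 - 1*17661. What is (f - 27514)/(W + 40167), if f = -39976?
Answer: -33745/11531 ≈ -2.9265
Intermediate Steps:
W = -17105 (W = 556 - 17661 = -17105)
(f - 27514)/(W + 40167) = (-39976 - 27514)/(-17105 + 40167) = -67490/23062 = -67490*1/23062 = -33745/11531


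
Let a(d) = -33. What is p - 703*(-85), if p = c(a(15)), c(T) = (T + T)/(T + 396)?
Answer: 657303/11 ≈ 59755.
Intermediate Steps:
c(T) = 2*T/(396 + T) (c(T) = (2*T)/(396 + T) = 2*T/(396 + T))
p = -2/11 (p = 2*(-33)/(396 - 33) = 2*(-33)/363 = 2*(-33)*(1/363) = -2/11 ≈ -0.18182)
p - 703*(-85) = -2/11 - 703*(-85) = -2/11 + 59755 = 657303/11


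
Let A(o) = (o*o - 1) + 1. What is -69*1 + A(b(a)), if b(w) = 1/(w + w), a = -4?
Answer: -4415/64 ≈ -68.984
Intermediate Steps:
b(w) = 1/(2*w)
A(o) = o² (A(o) = (o² - 1) + 1 = (-1 + o²) + 1 = o²)
-69*1 + A(b(a)) = -69*1 + ((½)/(-4))² = -69 + ((½)*(-¼))² = -69 + (-⅛)² = -69 + 1/64 = -4415/64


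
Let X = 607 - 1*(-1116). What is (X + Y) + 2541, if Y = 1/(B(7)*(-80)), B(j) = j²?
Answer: 16714879/3920 ≈ 4264.0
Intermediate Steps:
X = 1723 (X = 607 + 1116 = 1723)
Y = -1/3920 (Y = 1/(7²*(-80)) = 1/(49*(-80)) = 1/(-3920) = -1/3920 ≈ -0.00025510)
(X + Y) + 2541 = (1723 - 1/3920) + 2541 = 6754159/3920 + 2541 = 16714879/3920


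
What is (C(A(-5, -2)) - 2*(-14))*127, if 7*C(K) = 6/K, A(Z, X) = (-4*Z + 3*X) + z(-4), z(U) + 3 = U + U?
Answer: 25146/7 ≈ 3592.3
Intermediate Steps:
z(U) = -3 + 2*U (z(U) = -3 + (U + U) = -3 + 2*U)
A(Z, X) = -11 - 4*Z + 3*X (A(Z, X) = (-4*Z + 3*X) + (-3 + 2*(-4)) = (-4*Z + 3*X) + (-3 - 8) = (-4*Z + 3*X) - 11 = -11 - 4*Z + 3*X)
C(K) = 6/(7*K) (C(K) = (6/K)/7 = 6/(7*K))
(C(A(-5, -2)) - 2*(-14))*127 = (6/(7*(-11 - 4*(-5) + 3*(-2))) - 2*(-14))*127 = (6/(7*(-11 + 20 - 6)) + 28)*127 = ((6/7)/3 + 28)*127 = ((6/7)*(⅓) + 28)*127 = (2/7 + 28)*127 = (198/7)*127 = 25146/7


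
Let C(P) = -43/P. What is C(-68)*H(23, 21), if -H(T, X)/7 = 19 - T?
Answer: 301/17 ≈ 17.706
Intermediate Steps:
H(T, X) = -133 + 7*T (H(T, X) = -7*(19 - T) = -133 + 7*T)
C(-68)*H(23, 21) = (-43/(-68))*(-133 + 7*23) = (-43*(-1/68))*(-133 + 161) = (43/68)*28 = 301/17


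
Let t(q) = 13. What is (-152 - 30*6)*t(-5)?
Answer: -4316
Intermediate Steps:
(-152 - 30*6)*t(-5) = (-152 - 30*6)*13 = (-152 - 180)*13 = -332*13 = -4316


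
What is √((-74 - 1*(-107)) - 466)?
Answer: I*√433 ≈ 20.809*I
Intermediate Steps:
√((-74 - 1*(-107)) - 466) = √((-74 + 107) - 466) = √(33 - 466) = √(-433) = I*√433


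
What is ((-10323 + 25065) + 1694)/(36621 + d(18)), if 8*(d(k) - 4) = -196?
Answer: 32872/73201 ≈ 0.44906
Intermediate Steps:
d(k) = -41/2 (d(k) = 4 + (1/8)*(-196) = 4 - 49/2 = -41/2)
((-10323 + 25065) + 1694)/(36621 + d(18)) = ((-10323 + 25065) + 1694)/(36621 - 41/2) = (14742 + 1694)/(73201/2) = 16436*(2/73201) = 32872/73201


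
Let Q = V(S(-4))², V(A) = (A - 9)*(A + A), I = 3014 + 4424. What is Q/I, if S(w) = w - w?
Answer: 0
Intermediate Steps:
S(w) = 0
I = 7438
V(A) = 2*A*(-9 + A) (V(A) = (-9 + A)*(2*A) = 2*A*(-9 + A))
Q = 0 (Q = (2*0*(-9 + 0))² = (2*0*(-9))² = 0² = 0)
Q/I = 0/7438 = 0*(1/7438) = 0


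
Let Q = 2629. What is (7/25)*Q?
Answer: 18403/25 ≈ 736.12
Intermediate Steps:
(7/25)*Q = (7/25)*2629 = 18403/25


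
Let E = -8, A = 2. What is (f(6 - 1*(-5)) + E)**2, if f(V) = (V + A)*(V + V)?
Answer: 77284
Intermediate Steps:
f(V) = 2*V*(2 + V) (f(V) = (V + 2)*(V + V) = (2 + V)*(2*V) = 2*V*(2 + V))
(f(6 - 1*(-5)) + E)**2 = (2*(6 - 1*(-5))*(2 + (6 - 1*(-5))) - 8)**2 = (2*(6 + 5)*(2 + (6 + 5)) - 8)**2 = (2*11*(2 + 11) - 8)**2 = (2*11*13 - 8)**2 = (286 - 8)**2 = 278**2 = 77284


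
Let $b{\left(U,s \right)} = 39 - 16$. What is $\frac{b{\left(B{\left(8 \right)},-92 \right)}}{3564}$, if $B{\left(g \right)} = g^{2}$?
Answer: $\frac{23}{3564} \approx 0.0064534$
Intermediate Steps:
$b{\left(U,s \right)} = 23$
$\frac{b{\left(B{\left(8 \right)},-92 \right)}}{3564} = \frac{23}{3564}$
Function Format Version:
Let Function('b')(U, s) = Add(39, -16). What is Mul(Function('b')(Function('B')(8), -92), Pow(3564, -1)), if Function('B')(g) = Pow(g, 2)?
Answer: Rational(23, 3564) ≈ 0.0064534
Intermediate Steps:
Function('b')(U, s) = 23
Mul(Function('b')(Function('B')(8), -92), Pow(3564, -1)) = Mul(23, Pow(3564, -1)) = Mul(23, Rational(1, 3564)) = Rational(23, 3564)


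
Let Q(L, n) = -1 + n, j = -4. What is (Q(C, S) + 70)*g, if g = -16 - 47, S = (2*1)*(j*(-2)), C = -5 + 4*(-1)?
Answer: -5355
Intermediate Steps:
C = -9 (C = -5 - 4 = -9)
S = 16 (S = (2*1)*(-4*(-2)) = 2*8 = 16)
g = -63
(Q(C, S) + 70)*g = ((-1 + 16) + 70)*(-63) = (15 + 70)*(-63) = 85*(-63) = -5355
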